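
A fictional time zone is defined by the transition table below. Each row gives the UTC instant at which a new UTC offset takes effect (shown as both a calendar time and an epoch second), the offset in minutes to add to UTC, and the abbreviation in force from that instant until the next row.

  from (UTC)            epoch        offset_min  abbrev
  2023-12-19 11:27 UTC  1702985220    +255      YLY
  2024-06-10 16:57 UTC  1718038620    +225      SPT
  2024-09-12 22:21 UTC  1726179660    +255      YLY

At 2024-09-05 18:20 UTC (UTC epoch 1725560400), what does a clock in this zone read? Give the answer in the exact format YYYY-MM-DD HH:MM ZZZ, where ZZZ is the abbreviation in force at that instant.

Query: 2024-09-05 18:20 UTC
Rule 2/3 (SPT, +03:45): 2024-06-10 16:57 UTC ≤ query < 2024-09-12 22:21 UTC
18·60 + 20 + 225 = 1325 min
1325 = 0·1440 + 1325; 1325 = 22·60 + 5 → 22:05, same day
→ 2024-09-05 22:05 SPT

2024-09-05 22:05 SPT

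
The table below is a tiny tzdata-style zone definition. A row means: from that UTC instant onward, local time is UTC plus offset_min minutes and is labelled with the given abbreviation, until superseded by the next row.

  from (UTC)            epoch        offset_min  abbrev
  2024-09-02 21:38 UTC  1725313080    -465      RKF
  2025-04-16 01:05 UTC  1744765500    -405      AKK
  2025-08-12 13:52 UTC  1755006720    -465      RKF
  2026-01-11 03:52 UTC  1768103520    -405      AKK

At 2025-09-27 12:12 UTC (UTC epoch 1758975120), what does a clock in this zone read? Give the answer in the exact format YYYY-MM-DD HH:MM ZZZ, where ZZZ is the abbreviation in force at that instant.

Query: 2025-09-27 12:12 UTC
Rule 3/4 (RKF, -07:45): 2025-08-12 13:52 UTC ≤ query < 2026-01-11 03:52 UTC
12·60 + 12 - 465 = 267 min
267 = 0·1440 + 267; 267 = 4·60 + 27 → 04:27, same day
→ 2025-09-27 04:27 RKF

2025-09-27 04:27 RKF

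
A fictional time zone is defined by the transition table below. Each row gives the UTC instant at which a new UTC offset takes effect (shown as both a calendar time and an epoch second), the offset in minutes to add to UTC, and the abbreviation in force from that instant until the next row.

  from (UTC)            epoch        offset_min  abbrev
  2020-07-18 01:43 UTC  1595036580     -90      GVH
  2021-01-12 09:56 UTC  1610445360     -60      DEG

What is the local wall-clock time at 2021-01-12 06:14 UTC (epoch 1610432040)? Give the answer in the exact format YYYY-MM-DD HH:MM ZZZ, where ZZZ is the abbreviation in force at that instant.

2021-01-12 04:44 GVH

Query: 2021-01-12 06:14 UTC
Rule 1/2 (GVH, -01:30): 2020-07-18 01:43 UTC ≤ query < 2021-01-12 09:56 UTC
6·60 + 14 - 90 = 284 min
284 = 0·1440 + 284; 284 = 4·60 + 44 → 04:44, same day
→ 2021-01-12 04:44 GVH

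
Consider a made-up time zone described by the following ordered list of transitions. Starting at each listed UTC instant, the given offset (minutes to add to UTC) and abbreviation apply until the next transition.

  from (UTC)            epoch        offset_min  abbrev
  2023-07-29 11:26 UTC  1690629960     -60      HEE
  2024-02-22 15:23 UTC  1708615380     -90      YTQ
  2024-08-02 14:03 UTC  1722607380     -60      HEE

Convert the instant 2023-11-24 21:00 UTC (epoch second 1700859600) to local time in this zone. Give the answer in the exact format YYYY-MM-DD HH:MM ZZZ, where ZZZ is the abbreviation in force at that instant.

2023-11-24 20:00 HEE

Query: 2023-11-24 21:00 UTC
Rule 1/3 (HEE, -01:00): 2023-07-29 11:26 UTC ≤ query < 2024-02-22 15:23 UTC
21·60 + 0 - 60 = 1200 min
1200 = 0·1440 + 1200; 1200 = 20·60 + 0 → 20:00, same day
→ 2023-11-24 20:00 HEE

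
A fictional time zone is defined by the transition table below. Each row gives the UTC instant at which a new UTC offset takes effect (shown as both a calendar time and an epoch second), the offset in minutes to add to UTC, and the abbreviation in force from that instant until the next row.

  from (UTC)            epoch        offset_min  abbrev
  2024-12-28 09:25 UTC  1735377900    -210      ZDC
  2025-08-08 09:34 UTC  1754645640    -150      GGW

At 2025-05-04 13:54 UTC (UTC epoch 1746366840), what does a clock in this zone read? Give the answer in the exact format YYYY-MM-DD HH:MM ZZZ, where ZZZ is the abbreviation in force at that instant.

2025-05-04 10:24 ZDC

Query: 2025-05-04 13:54 UTC
Rule 1/2 (ZDC, -03:30): 2024-12-28 09:25 UTC ≤ query < 2025-08-08 09:34 UTC
13·60 + 54 - 210 = 624 min
624 = 0·1440 + 624; 624 = 10·60 + 24 → 10:24, same day
→ 2025-05-04 10:24 ZDC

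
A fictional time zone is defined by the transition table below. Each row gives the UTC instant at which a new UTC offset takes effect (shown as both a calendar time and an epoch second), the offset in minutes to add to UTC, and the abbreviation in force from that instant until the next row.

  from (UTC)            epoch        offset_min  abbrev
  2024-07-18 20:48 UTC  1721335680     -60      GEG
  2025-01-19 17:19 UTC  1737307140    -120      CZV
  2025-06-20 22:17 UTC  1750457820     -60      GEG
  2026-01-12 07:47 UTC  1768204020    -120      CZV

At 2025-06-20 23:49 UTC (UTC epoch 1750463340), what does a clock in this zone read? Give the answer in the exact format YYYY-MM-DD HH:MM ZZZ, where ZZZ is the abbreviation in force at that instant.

Query: 2025-06-20 23:49 UTC
Rule 3/4 (GEG, -01:00): 2025-06-20 22:17 UTC ≤ query < 2026-01-12 07:47 UTC
23·60 + 49 - 60 = 1369 min
1369 = 0·1440 + 1369; 1369 = 22·60 + 49 → 22:49, same day
→ 2025-06-20 22:49 GEG

2025-06-20 22:49 GEG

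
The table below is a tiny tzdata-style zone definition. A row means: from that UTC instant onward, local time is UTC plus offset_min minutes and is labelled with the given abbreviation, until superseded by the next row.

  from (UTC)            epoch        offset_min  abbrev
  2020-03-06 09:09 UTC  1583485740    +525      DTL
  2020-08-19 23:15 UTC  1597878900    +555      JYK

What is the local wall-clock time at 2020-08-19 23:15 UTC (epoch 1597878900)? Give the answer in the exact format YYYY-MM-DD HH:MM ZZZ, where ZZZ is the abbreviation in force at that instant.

Query: 2020-08-19 23:15 UTC
Rule 2/2 (JYK, +09:15): 2020-08-19 23:15 UTC ≤ query < +∞
23·60 + 15 + 555 = 1950 min
1950 = 1·1440 + 510; 510 = 8·60 + 30 → 08:30, 2020-08-19 + 1 day = 2020-08-20
→ 2020-08-20 08:30 JYK

2020-08-20 08:30 JYK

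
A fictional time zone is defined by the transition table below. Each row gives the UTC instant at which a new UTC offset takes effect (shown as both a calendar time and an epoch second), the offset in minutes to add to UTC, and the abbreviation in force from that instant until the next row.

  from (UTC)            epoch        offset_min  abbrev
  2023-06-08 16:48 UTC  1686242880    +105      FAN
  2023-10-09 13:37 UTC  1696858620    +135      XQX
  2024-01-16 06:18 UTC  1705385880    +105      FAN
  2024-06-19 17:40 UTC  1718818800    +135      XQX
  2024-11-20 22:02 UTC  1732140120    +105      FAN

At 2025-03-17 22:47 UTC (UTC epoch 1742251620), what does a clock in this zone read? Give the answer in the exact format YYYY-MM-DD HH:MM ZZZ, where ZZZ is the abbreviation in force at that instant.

2025-03-18 00:32 FAN

Query: 2025-03-17 22:47 UTC
Rule 5/5 (FAN, +01:45): 2024-11-20 22:02 UTC ≤ query < +∞
22·60 + 47 + 105 = 1472 min
1472 = 1·1440 + 32; 32 = 0·60 + 32 → 00:32, 2025-03-17 + 1 day = 2025-03-18
→ 2025-03-18 00:32 FAN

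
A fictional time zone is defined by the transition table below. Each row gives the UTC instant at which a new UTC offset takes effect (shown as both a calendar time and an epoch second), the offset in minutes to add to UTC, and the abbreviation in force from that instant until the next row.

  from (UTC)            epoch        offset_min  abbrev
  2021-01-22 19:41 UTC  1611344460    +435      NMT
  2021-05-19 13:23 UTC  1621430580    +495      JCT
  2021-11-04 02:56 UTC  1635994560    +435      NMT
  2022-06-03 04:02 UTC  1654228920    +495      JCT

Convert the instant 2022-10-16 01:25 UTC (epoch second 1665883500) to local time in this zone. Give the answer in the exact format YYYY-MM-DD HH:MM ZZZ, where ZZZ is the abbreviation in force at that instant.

2022-10-16 09:40 JCT

Query: 2022-10-16 01:25 UTC
Rule 4/4 (JCT, +08:15): 2022-06-03 04:02 UTC ≤ query < +∞
1·60 + 25 + 495 = 580 min
580 = 0·1440 + 580; 580 = 9·60 + 40 → 09:40, same day
→ 2022-10-16 09:40 JCT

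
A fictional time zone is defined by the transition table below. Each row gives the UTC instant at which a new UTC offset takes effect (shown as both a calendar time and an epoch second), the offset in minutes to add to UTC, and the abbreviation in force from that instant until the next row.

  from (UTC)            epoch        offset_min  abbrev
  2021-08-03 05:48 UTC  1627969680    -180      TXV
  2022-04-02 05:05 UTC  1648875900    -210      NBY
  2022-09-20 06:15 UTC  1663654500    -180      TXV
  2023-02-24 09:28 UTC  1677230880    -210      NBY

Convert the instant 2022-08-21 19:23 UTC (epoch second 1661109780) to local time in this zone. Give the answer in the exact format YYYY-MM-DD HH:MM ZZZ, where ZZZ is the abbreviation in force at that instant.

2022-08-21 15:53 NBY

Query: 2022-08-21 19:23 UTC
Rule 2/4 (NBY, -03:30): 2022-04-02 05:05 UTC ≤ query < 2022-09-20 06:15 UTC
19·60 + 23 - 210 = 953 min
953 = 0·1440 + 953; 953 = 15·60 + 53 → 15:53, same day
→ 2022-08-21 15:53 NBY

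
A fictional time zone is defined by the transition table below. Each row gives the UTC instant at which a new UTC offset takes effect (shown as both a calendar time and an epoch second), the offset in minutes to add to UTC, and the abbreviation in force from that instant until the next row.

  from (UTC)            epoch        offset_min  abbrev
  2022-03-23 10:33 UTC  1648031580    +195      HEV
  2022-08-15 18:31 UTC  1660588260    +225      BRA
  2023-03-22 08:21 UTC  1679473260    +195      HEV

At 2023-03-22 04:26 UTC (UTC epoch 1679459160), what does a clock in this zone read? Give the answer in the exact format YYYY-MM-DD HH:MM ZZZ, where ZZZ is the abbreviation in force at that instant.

2023-03-22 08:11 BRA

Query: 2023-03-22 04:26 UTC
Rule 2/3 (BRA, +03:45): 2022-08-15 18:31 UTC ≤ query < 2023-03-22 08:21 UTC
4·60 + 26 + 225 = 491 min
491 = 0·1440 + 491; 491 = 8·60 + 11 → 08:11, same day
→ 2023-03-22 08:11 BRA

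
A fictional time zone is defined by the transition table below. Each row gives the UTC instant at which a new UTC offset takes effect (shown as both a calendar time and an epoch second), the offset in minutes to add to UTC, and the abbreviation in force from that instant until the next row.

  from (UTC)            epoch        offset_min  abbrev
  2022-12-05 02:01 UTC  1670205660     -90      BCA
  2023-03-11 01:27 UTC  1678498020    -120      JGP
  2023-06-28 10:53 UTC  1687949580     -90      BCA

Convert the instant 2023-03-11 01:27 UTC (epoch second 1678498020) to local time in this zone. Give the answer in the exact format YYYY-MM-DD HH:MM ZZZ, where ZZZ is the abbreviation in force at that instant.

2023-03-10 23:27 JGP

Query: 2023-03-11 01:27 UTC
Rule 2/3 (JGP, -02:00): 2023-03-11 01:27 UTC ≤ query < 2023-06-28 10:53 UTC
1·60 + 27 - 120 = -33 min
-33 = -1·1440 + 1407; 1407 = 23·60 + 27 → 23:27, 2023-03-11 - 1 day = 2023-03-10
→ 2023-03-10 23:27 JGP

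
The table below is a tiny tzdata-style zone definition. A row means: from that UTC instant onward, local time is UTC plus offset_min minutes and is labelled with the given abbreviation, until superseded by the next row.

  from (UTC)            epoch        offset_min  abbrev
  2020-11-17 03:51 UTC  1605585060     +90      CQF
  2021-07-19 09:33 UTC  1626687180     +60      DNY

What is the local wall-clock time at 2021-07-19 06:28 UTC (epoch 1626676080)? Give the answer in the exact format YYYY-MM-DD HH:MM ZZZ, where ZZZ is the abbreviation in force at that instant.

Query: 2021-07-19 06:28 UTC
Rule 1/2 (CQF, +01:30): 2020-11-17 03:51 UTC ≤ query < 2021-07-19 09:33 UTC
6·60 + 28 + 90 = 478 min
478 = 0·1440 + 478; 478 = 7·60 + 58 → 07:58, same day
→ 2021-07-19 07:58 CQF

2021-07-19 07:58 CQF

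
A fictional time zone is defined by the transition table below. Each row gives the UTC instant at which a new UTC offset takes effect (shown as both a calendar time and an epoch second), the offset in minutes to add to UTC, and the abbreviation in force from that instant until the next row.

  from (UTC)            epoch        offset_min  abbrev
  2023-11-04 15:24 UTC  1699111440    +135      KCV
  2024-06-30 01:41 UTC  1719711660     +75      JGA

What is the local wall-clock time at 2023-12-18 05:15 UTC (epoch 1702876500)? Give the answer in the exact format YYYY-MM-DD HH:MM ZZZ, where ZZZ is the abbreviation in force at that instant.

2023-12-18 07:30 KCV

Query: 2023-12-18 05:15 UTC
Rule 1/2 (KCV, +02:15): 2023-11-04 15:24 UTC ≤ query < 2024-06-30 01:41 UTC
5·60 + 15 + 135 = 450 min
450 = 0·1440 + 450; 450 = 7·60 + 30 → 07:30, same day
→ 2023-12-18 07:30 KCV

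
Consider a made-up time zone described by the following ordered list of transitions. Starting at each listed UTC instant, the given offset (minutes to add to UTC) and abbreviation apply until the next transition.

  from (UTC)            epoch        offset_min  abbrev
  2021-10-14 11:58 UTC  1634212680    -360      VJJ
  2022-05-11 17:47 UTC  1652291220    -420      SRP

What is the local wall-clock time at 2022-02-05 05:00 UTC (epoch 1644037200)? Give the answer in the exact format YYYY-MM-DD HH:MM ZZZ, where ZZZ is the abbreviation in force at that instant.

Query: 2022-02-05 05:00 UTC
Rule 1/2 (VJJ, -06:00): 2021-10-14 11:58 UTC ≤ query < 2022-05-11 17:47 UTC
5·60 + 0 - 360 = -60 min
-60 = -1·1440 + 1380; 1380 = 23·60 + 0 → 23:00, 2022-02-05 - 1 day = 2022-02-04
→ 2022-02-04 23:00 VJJ

2022-02-04 23:00 VJJ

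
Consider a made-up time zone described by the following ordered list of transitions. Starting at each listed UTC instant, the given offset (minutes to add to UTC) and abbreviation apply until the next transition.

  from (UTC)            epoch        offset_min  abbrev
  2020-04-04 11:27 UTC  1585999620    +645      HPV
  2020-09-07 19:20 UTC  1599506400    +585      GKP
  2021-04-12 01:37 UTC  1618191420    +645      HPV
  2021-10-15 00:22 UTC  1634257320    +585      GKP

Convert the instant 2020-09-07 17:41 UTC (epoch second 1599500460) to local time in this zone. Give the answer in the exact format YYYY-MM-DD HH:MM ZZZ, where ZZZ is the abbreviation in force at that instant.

Query: 2020-09-07 17:41 UTC
Rule 1/4 (HPV, +10:45): 2020-04-04 11:27 UTC ≤ query < 2020-09-07 19:20 UTC
17·60 + 41 + 645 = 1706 min
1706 = 1·1440 + 266; 266 = 4·60 + 26 → 04:26, 2020-09-07 + 1 day = 2020-09-08
→ 2020-09-08 04:26 HPV

2020-09-08 04:26 HPV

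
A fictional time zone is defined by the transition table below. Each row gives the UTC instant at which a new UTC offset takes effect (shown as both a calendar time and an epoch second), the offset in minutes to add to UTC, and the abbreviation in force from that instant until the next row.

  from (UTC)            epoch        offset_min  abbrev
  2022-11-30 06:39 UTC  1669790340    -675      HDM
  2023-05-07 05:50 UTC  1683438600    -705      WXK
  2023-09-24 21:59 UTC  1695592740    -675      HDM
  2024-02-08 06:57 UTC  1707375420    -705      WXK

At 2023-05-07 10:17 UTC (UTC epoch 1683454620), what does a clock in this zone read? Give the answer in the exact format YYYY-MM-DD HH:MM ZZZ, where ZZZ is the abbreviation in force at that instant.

Query: 2023-05-07 10:17 UTC
Rule 2/4 (WXK, -11:45): 2023-05-07 05:50 UTC ≤ query < 2023-09-24 21:59 UTC
10·60 + 17 - 705 = -88 min
-88 = -1·1440 + 1352; 1352 = 22·60 + 32 → 22:32, 2023-05-07 - 1 day = 2023-05-06
→ 2023-05-06 22:32 WXK

2023-05-06 22:32 WXK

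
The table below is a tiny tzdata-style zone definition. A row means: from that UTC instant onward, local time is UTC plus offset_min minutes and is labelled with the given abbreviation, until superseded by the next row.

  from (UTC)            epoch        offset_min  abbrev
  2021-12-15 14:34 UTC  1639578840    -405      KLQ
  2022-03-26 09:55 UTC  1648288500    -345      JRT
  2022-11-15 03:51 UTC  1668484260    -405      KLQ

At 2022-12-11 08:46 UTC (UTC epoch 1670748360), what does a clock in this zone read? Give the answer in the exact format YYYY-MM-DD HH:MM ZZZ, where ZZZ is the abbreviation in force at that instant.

Query: 2022-12-11 08:46 UTC
Rule 3/3 (KLQ, -06:45): 2022-11-15 03:51 UTC ≤ query < +∞
8·60 + 46 - 405 = 121 min
121 = 0·1440 + 121; 121 = 2·60 + 1 → 02:01, same day
→ 2022-12-11 02:01 KLQ

2022-12-11 02:01 KLQ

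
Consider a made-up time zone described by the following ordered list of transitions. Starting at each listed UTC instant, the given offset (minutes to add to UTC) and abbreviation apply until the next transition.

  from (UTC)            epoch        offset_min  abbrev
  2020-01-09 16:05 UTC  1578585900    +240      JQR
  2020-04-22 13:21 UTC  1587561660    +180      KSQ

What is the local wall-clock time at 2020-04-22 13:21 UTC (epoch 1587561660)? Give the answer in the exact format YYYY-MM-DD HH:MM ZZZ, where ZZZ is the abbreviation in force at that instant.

Query: 2020-04-22 13:21 UTC
Rule 2/2 (KSQ, +03:00): 2020-04-22 13:21 UTC ≤ query < +∞
13·60 + 21 + 180 = 981 min
981 = 0·1440 + 981; 981 = 16·60 + 21 → 16:21, same day
→ 2020-04-22 16:21 KSQ

2020-04-22 16:21 KSQ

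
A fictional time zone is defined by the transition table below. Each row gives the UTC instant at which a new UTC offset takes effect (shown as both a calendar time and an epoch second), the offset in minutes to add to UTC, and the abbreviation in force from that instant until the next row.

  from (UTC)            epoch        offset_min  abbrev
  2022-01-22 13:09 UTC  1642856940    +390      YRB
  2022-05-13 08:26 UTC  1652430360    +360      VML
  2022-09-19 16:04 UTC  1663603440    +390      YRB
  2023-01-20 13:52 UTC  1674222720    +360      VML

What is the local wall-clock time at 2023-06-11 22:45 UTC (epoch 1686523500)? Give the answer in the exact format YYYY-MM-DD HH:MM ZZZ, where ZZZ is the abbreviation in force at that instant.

2023-06-12 04:45 VML

Query: 2023-06-11 22:45 UTC
Rule 4/4 (VML, +06:00): 2023-01-20 13:52 UTC ≤ query < +∞
22·60 + 45 + 360 = 1725 min
1725 = 1·1440 + 285; 285 = 4·60 + 45 → 04:45, 2023-06-11 + 1 day = 2023-06-12
→ 2023-06-12 04:45 VML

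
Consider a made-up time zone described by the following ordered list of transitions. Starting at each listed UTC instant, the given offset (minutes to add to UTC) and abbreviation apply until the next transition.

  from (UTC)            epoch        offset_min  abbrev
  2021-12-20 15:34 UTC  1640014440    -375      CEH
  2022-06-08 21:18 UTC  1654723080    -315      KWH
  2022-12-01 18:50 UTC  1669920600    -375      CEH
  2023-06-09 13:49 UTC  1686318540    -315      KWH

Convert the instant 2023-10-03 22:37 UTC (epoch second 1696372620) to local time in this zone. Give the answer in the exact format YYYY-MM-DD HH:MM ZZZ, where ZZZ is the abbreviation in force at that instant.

2023-10-03 17:22 KWH

Query: 2023-10-03 22:37 UTC
Rule 4/4 (KWH, -05:15): 2023-06-09 13:49 UTC ≤ query < +∞
22·60 + 37 - 315 = 1042 min
1042 = 0·1440 + 1042; 1042 = 17·60 + 22 → 17:22, same day
→ 2023-10-03 17:22 KWH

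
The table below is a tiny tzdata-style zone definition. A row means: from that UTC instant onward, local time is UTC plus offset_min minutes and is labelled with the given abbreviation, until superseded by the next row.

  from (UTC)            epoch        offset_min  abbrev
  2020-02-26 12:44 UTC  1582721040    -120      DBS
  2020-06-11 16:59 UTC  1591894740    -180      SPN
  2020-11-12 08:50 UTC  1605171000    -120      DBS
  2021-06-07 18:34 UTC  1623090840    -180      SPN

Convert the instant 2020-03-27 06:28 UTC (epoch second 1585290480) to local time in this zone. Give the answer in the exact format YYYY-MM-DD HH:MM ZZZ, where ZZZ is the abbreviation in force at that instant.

2020-03-27 04:28 DBS

Query: 2020-03-27 06:28 UTC
Rule 1/4 (DBS, -02:00): 2020-02-26 12:44 UTC ≤ query < 2020-06-11 16:59 UTC
6·60 + 28 - 120 = 268 min
268 = 0·1440 + 268; 268 = 4·60 + 28 → 04:28, same day
→ 2020-03-27 04:28 DBS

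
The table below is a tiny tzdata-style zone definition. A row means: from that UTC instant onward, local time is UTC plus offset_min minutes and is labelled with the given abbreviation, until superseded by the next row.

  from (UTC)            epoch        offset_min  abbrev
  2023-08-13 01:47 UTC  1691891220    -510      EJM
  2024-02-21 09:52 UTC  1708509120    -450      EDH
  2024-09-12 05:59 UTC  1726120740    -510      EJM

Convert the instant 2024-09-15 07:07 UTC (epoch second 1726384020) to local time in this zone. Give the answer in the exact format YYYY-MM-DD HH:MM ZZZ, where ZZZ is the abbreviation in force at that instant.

2024-09-14 22:37 EJM

Query: 2024-09-15 07:07 UTC
Rule 3/3 (EJM, -08:30): 2024-09-12 05:59 UTC ≤ query < +∞
7·60 + 7 - 510 = -83 min
-83 = -1·1440 + 1357; 1357 = 22·60 + 37 → 22:37, 2024-09-15 - 1 day = 2024-09-14
→ 2024-09-14 22:37 EJM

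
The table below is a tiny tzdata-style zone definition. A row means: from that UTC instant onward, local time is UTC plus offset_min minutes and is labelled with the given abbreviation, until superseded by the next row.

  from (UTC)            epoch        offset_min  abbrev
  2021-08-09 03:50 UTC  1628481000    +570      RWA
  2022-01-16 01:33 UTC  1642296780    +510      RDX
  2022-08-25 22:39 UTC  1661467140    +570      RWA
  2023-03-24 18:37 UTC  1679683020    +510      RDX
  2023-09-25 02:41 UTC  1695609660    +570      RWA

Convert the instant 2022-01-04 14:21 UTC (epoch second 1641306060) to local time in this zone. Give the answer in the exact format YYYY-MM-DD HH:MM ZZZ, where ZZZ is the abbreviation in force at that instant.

Query: 2022-01-04 14:21 UTC
Rule 1/5 (RWA, +09:30): 2021-08-09 03:50 UTC ≤ query < 2022-01-16 01:33 UTC
14·60 + 21 + 570 = 1431 min
1431 = 0·1440 + 1431; 1431 = 23·60 + 51 → 23:51, same day
→ 2022-01-04 23:51 RWA

2022-01-04 23:51 RWA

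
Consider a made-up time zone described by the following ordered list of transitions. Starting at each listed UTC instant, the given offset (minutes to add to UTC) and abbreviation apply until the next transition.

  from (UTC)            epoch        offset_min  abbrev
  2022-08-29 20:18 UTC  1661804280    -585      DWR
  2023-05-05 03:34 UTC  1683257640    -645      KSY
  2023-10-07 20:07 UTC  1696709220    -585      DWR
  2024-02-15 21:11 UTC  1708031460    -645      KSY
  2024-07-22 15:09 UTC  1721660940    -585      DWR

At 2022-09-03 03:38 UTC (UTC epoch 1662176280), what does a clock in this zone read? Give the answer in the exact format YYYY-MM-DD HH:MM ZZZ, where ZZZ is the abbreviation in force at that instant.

2022-09-02 17:53 DWR

Query: 2022-09-03 03:38 UTC
Rule 1/5 (DWR, -09:45): 2022-08-29 20:18 UTC ≤ query < 2023-05-05 03:34 UTC
3·60 + 38 - 585 = -367 min
-367 = -1·1440 + 1073; 1073 = 17·60 + 53 → 17:53, 2022-09-03 - 1 day = 2022-09-02
→ 2022-09-02 17:53 DWR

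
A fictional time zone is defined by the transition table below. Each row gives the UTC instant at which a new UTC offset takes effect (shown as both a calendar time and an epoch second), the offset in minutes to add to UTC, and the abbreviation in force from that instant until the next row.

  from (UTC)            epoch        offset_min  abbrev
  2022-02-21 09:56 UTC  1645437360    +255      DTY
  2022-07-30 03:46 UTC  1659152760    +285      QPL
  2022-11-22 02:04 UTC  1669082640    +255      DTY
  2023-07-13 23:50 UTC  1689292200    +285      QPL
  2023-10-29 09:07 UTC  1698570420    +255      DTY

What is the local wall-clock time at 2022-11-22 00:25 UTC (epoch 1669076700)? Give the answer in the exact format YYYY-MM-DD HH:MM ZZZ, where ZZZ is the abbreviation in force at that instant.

2022-11-22 05:10 QPL

Query: 2022-11-22 00:25 UTC
Rule 2/5 (QPL, +04:45): 2022-07-30 03:46 UTC ≤ query < 2022-11-22 02:04 UTC
0·60 + 25 + 285 = 310 min
310 = 0·1440 + 310; 310 = 5·60 + 10 → 05:10, same day
→ 2022-11-22 05:10 QPL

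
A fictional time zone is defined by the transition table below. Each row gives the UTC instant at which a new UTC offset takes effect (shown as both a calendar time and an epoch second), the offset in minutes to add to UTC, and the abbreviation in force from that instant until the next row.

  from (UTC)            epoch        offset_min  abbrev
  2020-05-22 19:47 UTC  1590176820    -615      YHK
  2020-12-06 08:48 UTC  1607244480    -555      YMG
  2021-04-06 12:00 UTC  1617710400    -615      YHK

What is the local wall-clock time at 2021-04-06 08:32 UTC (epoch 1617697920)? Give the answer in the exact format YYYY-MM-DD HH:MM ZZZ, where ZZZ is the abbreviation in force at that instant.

Query: 2021-04-06 08:32 UTC
Rule 2/3 (YMG, -09:15): 2020-12-06 08:48 UTC ≤ query < 2021-04-06 12:00 UTC
8·60 + 32 - 555 = -43 min
-43 = -1·1440 + 1397; 1397 = 23·60 + 17 → 23:17, 2021-04-06 - 1 day = 2021-04-05
→ 2021-04-05 23:17 YMG

2021-04-05 23:17 YMG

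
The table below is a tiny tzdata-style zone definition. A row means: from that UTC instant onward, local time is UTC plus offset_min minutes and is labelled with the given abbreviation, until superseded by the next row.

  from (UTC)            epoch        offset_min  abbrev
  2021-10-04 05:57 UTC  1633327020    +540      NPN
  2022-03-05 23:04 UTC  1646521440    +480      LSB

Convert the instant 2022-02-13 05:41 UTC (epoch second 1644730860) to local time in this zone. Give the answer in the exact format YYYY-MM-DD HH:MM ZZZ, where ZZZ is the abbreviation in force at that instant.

2022-02-13 14:41 NPN

Query: 2022-02-13 05:41 UTC
Rule 1/2 (NPN, +09:00): 2021-10-04 05:57 UTC ≤ query < 2022-03-05 23:04 UTC
5·60 + 41 + 540 = 881 min
881 = 0·1440 + 881; 881 = 14·60 + 41 → 14:41, same day
→ 2022-02-13 14:41 NPN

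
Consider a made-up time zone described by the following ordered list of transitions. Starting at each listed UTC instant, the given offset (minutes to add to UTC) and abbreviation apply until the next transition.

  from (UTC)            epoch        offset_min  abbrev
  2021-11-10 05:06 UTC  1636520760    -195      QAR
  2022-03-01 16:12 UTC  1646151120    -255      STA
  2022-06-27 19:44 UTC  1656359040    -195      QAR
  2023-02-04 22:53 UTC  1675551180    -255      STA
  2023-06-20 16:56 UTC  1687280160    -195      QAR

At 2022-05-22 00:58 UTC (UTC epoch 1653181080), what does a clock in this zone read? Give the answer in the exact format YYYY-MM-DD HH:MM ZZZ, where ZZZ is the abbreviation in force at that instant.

Query: 2022-05-22 00:58 UTC
Rule 2/5 (STA, -04:15): 2022-03-01 16:12 UTC ≤ query < 2022-06-27 19:44 UTC
0·60 + 58 - 255 = -197 min
-197 = -1·1440 + 1243; 1243 = 20·60 + 43 → 20:43, 2022-05-22 - 1 day = 2022-05-21
→ 2022-05-21 20:43 STA

2022-05-21 20:43 STA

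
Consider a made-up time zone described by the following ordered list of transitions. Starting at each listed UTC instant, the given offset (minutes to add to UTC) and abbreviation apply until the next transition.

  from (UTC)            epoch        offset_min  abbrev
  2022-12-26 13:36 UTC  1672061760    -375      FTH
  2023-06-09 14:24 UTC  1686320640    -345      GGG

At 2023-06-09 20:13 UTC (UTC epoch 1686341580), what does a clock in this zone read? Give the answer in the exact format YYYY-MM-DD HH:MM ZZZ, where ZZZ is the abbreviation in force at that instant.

Query: 2023-06-09 20:13 UTC
Rule 2/2 (GGG, -05:45): 2023-06-09 14:24 UTC ≤ query < +∞
20·60 + 13 - 345 = 868 min
868 = 0·1440 + 868; 868 = 14·60 + 28 → 14:28, same day
→ 2023-06-09 14:28 GGG

2023-06-09 14:28 GGG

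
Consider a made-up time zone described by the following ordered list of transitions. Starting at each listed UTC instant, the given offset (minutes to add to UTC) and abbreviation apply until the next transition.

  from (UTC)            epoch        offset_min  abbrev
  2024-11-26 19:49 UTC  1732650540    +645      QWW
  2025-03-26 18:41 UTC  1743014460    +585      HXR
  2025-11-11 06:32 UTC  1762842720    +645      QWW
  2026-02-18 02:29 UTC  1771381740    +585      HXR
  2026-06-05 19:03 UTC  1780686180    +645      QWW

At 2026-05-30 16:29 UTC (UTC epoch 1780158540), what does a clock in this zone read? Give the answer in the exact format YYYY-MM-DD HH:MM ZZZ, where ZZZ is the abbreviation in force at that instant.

Query: 2026-05-30 16:29 UTC
Rule 4/5 (HXR, +09:45): 2026-02-18 02:29 UTC ≤ query < 2026-06-05 19:03 UTC
16·60 + 29 + 585 = 1574 min
1574 = 1·1440 + 134; 134 = 2·60 + 14 → 02:14, 2026-05-30 + 1 day = 2026-05-31
→ 2026-05-31 02:14 HXR

2026-05-31 02:14 HXR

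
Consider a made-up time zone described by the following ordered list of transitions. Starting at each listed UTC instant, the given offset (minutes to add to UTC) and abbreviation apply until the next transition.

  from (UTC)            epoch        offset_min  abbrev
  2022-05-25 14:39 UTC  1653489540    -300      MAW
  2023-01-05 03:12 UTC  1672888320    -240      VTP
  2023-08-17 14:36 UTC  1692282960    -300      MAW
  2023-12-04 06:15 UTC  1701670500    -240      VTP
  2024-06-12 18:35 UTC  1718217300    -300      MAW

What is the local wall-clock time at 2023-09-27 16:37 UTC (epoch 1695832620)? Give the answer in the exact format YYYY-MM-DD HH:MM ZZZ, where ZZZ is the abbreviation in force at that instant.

2023-09-27 11:37 MAW

Query: 2023-09-27 16:37 UTC
Rule 3/5 (MAW, -05:00): 2023-08-17 14:36 UTC ≤ query < 2023-12-04 06:15 UTC
16·60 + 37 - 300 = 697 min
697 = 0·1440 + 697; 697 = 11·60 + 37 → 11:37, same day
→ 2023-09-27 11:37 MAW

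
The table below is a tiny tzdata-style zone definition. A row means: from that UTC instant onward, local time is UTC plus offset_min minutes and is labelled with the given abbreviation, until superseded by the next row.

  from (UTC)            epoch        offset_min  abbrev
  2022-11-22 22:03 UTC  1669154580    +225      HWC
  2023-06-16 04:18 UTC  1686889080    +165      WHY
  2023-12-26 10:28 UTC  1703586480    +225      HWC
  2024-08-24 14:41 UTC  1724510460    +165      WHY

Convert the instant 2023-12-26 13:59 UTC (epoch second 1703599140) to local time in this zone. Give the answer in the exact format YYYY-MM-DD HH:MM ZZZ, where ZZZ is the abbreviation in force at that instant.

2023-12-26 17:44 HWC

Query: 2023-12-26 13:59 UTC
Rule 3/4 (HWC, +03:45): 2023-12-26 10:28 UTC ≤ query < 2024-08-24 14:41 UTC
13·60 + 59 + 225 = 1064 min
1064 = 0·1440 + 1064; 1064 = 17·60 + 44 → 17:44, same day
→ 2023-12-26 17:44 HWC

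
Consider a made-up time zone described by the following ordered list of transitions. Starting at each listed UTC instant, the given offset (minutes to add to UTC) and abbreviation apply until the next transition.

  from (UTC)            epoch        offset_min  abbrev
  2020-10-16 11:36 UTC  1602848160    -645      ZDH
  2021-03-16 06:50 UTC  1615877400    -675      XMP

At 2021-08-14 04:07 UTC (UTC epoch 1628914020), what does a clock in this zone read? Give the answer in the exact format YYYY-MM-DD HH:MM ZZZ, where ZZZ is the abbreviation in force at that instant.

Query: 2021-08-14 04:07 UTC
Rule 2/2 (XMP, -11:15): 2021-03-16 06:50 UTC ≤ query < +∞
4·60 + 7 - 675 = -428 min
-428 = -1·1440 + 1012; 1012 = 16·60 + 52 → 16:52, 2021-08-14 - 1 day = 2021-08-13
→ 2021-08-13 16:52 XMP

2021-08-13 16:52 XMP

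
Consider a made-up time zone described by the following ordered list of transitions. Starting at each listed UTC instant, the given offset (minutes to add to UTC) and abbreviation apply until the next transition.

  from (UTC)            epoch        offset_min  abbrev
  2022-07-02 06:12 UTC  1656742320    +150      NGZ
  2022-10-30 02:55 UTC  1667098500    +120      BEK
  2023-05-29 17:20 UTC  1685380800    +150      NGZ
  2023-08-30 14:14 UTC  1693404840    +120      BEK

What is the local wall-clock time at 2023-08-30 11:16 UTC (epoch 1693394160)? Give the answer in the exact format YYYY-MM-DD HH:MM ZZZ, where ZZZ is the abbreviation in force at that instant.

Query: 2023-08-30 11:16 UTC
Rule 3/4 (NGZ, +02:30): 2023-05-29 17:20 UTC ≤ query < 2023-08-30 14:14 UTC
11·60 + 16 + 150 = 826 min
826 = 0·1440 + 826; 826 = 13·60 + 46 → 13:46, same day
→ 2023-08-30 13:46 NGZ

2023-08-30 13:46 NGZ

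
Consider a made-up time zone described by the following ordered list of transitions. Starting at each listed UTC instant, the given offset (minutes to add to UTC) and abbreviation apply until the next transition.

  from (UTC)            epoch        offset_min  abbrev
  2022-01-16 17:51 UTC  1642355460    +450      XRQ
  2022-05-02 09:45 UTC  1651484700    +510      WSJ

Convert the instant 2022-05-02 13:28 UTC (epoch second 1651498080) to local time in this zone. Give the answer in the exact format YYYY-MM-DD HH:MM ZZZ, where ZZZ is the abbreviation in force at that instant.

2022-05-02 21:58 WSJ

Query: 2022-05-02 13:28 UTC
Rule 2/2 (WSJ, +08:30): 2022-05-02 09:45 UTC ≤ query < +∞
13·60 + 28 + 510 = 1318 min
1318 = 0·1440 + 1318; 1318 = 21·60 + 58 → 21:58, same day
→ 2022-05-02 21:58 WSJ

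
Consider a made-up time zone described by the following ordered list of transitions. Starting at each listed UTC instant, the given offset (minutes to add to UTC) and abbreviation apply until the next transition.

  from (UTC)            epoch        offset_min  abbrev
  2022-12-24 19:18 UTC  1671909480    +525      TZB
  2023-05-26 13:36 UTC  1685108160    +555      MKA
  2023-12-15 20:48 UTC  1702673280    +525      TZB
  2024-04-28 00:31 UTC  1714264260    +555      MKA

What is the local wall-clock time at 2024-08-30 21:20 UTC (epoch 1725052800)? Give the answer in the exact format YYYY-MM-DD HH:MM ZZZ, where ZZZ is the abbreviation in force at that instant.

2024-08-31 06:35 MKA

Query: 2024-08-30 21:20 UTC
Rule 4/4 (MKA, +09:15): 2024-04-28 00:31 UTC ≤ query < +∞
21·60 + 20 + 555 = 1835 min
1835 = 1·1440 + 395; 395 = 6·60 + 35 → 06:35, 2024-08-30 + 1 day = 2024-08-31
→ 2024-08-31 06:35 MKA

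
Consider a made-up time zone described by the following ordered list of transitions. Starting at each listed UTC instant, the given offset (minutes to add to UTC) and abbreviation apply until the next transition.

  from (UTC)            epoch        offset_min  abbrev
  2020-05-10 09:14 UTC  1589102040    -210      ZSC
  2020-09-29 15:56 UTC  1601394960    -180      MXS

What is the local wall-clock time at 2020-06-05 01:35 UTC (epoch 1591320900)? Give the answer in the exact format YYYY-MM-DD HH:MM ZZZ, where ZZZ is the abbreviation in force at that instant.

Query: 2020-06-05 01:35 UTC
Rule 1/2 (ZSC, -03:30): 2020-05-10 09:14 UTC ≤ query < 2020-09-29 15:56 UTC
1·60 + 35 - 210 = -115 min
-115 = -1·1440 + 1325; 1325 = 22·60 + 5 → 22:05, 2020-06-05 - 1 day = 2020-06-04
→ 2020-06-04 22:05 ZSC

2020-06-04 22:05 ZSC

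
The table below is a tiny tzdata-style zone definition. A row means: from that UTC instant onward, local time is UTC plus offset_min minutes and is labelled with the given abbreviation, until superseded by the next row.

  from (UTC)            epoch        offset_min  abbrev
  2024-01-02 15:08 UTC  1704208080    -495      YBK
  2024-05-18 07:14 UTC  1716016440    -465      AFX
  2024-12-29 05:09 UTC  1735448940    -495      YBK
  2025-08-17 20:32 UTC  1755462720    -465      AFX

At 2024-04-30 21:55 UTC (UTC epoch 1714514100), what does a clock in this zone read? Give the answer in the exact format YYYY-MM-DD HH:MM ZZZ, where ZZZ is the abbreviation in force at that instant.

2024-04-30 13:40 YBK

Query: 2024-04-30 21:55 UTC
Rule 1/4 (YBK, -08:15): 2024-01-02 15:08 UTC ≤ query < 2024-05-18 07:14 UTC
21·60 + 55 - 495 = 820 min
820 = 0·1440 + 820; 820 = 13·60 + 40 → 13:40, same day
→ 2024-04-30 13:40 YBK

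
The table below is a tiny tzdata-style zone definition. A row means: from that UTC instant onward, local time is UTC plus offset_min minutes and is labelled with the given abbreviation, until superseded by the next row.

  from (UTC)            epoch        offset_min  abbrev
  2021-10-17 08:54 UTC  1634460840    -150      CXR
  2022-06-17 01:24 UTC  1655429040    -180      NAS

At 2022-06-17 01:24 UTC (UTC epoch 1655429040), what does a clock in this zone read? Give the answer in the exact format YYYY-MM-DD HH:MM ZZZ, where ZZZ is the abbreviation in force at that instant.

Query: 2022-06-17 01:24 UTC
Rule 2/2 (NAS, -03:00): 2022-06-17 01:24 UTC ≤ query < +∞
1·60 + 24 - 180 = -96 min
-96 = -1·1440 + 1344; 1344 = 22·60 + 24 → 22:24, 2022-06-17 - 1 day = 2022-06-16
→ 2022-06-16 22:24 NAS

2022-06-16 22:24 NAS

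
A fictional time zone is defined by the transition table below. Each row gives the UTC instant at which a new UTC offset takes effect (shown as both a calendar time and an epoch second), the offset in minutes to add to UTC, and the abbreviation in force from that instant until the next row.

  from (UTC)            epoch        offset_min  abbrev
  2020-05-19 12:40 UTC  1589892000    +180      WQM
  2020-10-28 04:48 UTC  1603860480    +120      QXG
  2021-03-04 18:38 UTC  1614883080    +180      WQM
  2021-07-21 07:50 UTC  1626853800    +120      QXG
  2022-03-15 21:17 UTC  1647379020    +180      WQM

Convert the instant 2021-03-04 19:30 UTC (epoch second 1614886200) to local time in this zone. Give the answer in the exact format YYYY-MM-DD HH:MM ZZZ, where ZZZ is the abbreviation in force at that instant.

2021-03-04 22:30 WQM

Query: 2021-03-04 19:30 UTC
Rule 3/5 (WQM, +03:00): 2021-03-04 18:38 UTC ≤ query < 2021-07-21 07:50 UTC
19·60 + 30 + 180 = 1350 min
1350 = 0·1440 + 1350; 1350 = 22·60 + 30 → 22:30, same day
→ 2021-03-04 22:30 WQM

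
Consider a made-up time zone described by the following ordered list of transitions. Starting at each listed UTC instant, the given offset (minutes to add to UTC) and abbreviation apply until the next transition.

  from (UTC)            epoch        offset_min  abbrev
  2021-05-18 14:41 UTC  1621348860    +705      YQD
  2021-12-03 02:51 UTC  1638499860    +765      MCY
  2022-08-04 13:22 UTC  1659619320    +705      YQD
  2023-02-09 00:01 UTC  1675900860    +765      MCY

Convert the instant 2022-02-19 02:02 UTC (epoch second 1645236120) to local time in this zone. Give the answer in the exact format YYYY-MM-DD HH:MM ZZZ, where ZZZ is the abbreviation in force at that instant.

2022-02-19 14:47 MCY

Query: 2022-02-19 02:02 UTC
Rule 2/4 (MCY, +12:45): 2021-12-03 02:51 UTC ≤ query < 2022-08-04 13:22 UTC
2·60 + 2 + 765 = 887 min
887 = 0·1440 + 887; 887 = 14·60 + 47 → 14:47, same day
→ 2022-02-19 14:47 MCY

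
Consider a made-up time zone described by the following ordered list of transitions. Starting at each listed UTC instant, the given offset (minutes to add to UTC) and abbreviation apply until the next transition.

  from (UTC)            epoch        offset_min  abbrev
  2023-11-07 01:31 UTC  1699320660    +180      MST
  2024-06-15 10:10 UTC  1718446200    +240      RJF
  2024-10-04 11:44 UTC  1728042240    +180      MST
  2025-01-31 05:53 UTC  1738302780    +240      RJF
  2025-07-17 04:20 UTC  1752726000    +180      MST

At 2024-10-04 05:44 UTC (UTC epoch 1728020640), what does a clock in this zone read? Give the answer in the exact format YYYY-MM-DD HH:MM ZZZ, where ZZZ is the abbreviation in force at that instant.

Query: 2024-10-04 05:44 UTC
Rule 2/5 (RJF, +04:00): 2024-06-15 10:10 UTC ≤ query < 2024-10-04 11:44 UTC
5·60 + 44 + 240 = 584 min
584 = 0·1440 + 584; 584 = 9·60 + 44 → 09:44, same day
→ 2024-10-04 09:44 RJF

2024-10-04 09:44 RJF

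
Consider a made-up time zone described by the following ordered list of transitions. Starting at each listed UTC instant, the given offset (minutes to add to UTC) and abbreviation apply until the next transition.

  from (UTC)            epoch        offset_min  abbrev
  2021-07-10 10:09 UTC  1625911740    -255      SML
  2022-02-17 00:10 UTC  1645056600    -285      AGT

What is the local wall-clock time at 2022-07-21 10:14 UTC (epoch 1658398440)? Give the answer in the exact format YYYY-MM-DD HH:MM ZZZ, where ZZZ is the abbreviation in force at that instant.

2022-07-21 05:29 AGT

Query: 2022-07-21 10:14 UTC
Rule 2/2 (AGT, -04:45): 2022-02-17 00:10 UTC ≤ query < +∞
10·60 + 14 - 285 = 329 min
329 = 0·1440 + 329; 329 = 5·60 + 29 → 05:29, same day
→ 2022-07-21 05:29 AGT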